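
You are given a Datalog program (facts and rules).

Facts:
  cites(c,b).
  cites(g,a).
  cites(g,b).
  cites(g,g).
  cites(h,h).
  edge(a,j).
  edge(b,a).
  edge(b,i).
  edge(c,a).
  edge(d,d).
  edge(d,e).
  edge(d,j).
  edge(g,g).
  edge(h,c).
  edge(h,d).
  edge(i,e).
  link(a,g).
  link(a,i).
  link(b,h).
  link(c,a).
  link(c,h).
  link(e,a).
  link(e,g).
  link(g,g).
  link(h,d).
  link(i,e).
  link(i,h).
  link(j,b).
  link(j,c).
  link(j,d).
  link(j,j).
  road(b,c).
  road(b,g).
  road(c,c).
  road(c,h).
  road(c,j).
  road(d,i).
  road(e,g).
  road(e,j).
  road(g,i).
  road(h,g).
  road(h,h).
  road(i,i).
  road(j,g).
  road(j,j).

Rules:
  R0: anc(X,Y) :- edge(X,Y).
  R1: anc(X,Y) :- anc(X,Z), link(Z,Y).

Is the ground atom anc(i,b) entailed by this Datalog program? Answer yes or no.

round 1: derive anc(a,j) via R0 from edge(a,j)
round 1: derive anc(b,a) via R0 from edge(b,a)
round 1: derive anc(b,i) via R0 from edge(b,i)
round 1: derive anc(c,a) via R0 from edge(c,a)
round 1: derive anc(d,d) via R0 from edge(d,d)
round 1: derive anc(d,e) via R0 from edge(d,e)
round 1: derive anc(d,j) via R0 from edge(d,j)
round 1: derive anc(g,g) via R0 from edge(g,g)
round 1: derive anc(h,c) via R0 from edge(h,c)
round 1: derive anc(h,d) via R0 from edge(h,d)
round 1: derive anc(i,e) via R0 from edge(i,e)
round 2: derive anc(a,b) via R1 from anc(a,j), link(j,b)
round 2: derive anc(a,c) via R1 from anc(a,j), link(j,c)
round 2: derive anc(a,d) via R1 from anc(a,j), link(j,d)
round 2: derive anc(b,e) via R1 from anc(b,i), link(i,e)
round 2: derive anc(b,g) via R1 from anc(b,a), link(a,g)
round 2: derive anc(b,h) via R1 from anc(b,i), link(i,h)
round 2: derive anc(c,g) via R1 from anc(c,a), link(a,g)
round 2: derive anc(c,i) via R1 from anc(c,a), link(a,i)
round 2: derive anc(d,a) via R1 from anc(d,e), link(e,a)
round 2: derive anc(d,b) via R1 from anc(d,j), link(j,b)
round 2: derive anc(d,c) via R1 from anc(d,j), link(j,c)
round 2: derive anc(d,g) via R1 from anc(d,e), link(e,g)
round 2: derive anc(h,a) via R1 from anc(h,c), link(c,a)
round 2: derive anc(h,h) via R1 from anc(h,c), link(c,h)
round 2: derive anc(i,a) via R1 from anc(i,e), link(e,a)
round 2: derive anc(i,g) via R1 from anc(i,e), link(e,g)
round 3: derive anc(a,a) via R1 from anc(a,c), link(c,a)
round 3: derive anc(a,h) via R1 from anc(a,b), link(b,h)
round 3: derive anc(b,d) via R1 from anc(b,h), link(h,d)
round 3: derive anc(c,e) via R1 from anc(c,i), link(i,e)
round 3: derive anc(c,h) via R1 from anc(c,i), link(i,h)
round 3: derive anc(d,h) via R1 from anc(d,b), link(b,h)
round 3: derive anc(d,i) via R1 from anc(d,a), link(a,i)
round 3: derive anc(h,g) via R1 from anc(h,a), link(a,g)
round 3: derive anc(h,i) via R1 from anc(h,a), link(a,i)
round 3: derive anc(i,i) via R1 from anc(i,a), link(a,i)
round 4: derive anc(a,g) via R1 from anc(a,a), link(a,g)
round 4: derive anc(a,i) via R1 from anc(a,a), link(a,i)
round 4: derive anc(c,d) via R1 from anc(c,h), link(h,d)
round 4: derive anc(h,e) via R1 from anc(h,i), link(i,e)
round 4: derive anc(i,h) via R1 from anc(i,i), link(i,h)
round 5: derive anc(a,e) via R1 from anc(a,i), link(i,e)
round 5: derive anc(i,d) via R1 from anc(i,h), link(h,d)

no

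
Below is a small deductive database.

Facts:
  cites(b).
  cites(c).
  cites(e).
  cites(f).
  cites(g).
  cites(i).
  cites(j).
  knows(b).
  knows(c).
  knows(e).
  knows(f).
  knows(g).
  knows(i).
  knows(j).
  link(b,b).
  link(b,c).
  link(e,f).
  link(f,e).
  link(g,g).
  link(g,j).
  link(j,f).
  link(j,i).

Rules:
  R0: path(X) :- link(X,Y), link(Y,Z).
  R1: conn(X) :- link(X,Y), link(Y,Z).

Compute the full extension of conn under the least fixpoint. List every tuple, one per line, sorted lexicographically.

round 1: derive conn(b) via R1 from link(b,b), link(b,b)
round 1: derive conn(e) via R1 from link(e,f), link(f,e)
round 1: derive conn(f) via R1 from link(f,e), link(e,f)
round 1: derive conn(g) via R1 from link(g,g), link(g,g)
round 1: derive conn(j) via R1 from link(j,f), link(f,e)

conn(b)
conn(e)
conn(f)
conn(g)
conn(j)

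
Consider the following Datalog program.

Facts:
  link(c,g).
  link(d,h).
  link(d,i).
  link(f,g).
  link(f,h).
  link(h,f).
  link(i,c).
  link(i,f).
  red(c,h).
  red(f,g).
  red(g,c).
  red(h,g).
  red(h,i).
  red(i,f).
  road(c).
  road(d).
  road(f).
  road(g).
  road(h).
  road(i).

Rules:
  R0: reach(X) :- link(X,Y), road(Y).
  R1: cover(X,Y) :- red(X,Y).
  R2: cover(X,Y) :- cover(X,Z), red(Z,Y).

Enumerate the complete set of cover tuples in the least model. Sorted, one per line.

round 1: derive cover(c,h) via R1 from red(c,h)
round 1: derive cover(f,g) via R1 from red(f,g)
round 1: derive cover(g,c) via R1 from red(g,c)
round 1: derive cover(h,g) via R1 from red(h,g)
round 1: derive cover(h,i) via R1 from red(h,i)
round 1: derive cover(i,f) via R1 from red(i,f)
round 2: derive cover(c,g) via R2 from cover(c,h), red(h,g)
round 2: derive cover(c,i) via R2 from cover(c,h), red(h,i)
round 2: derive cover(f,c) via R2 from cover(f,g), red(g,c)
round 2: derive cover(g,h) via R2 from cover(g,c), red(c,h)
round 2: derive cover(h,c) via R2 from cover(h,g), red(g,c)
round 2: derive cover(h,f) via R2 from cover(h,i), red(i,f)
round 2: derive cover(i,g) via R2 from cover(i,f), red(f,g)
round 3: derive cover(c,c) via R2 from cover(c,g), red(g,c)
round 3: derive cover(c,f) via R2 from cover(c,i), red(i,f)
round 3: derive cover(f,h) via R2 from cover(f,c), red(c,h)
round 3: derive cover(g,g) via R2 from cover(g,h), red(h,g)
round 3: derive cover(g,i) via R2 from cover(g,h), red(h,i)
round 3: derive cover(h,h) via R2 from cover(h,c), red(c,h)
round 3: derive cover(i,c) via R2 from cover(i,g), red(g,c)
round 4: derive cover(f,i) via R2 from cover(f,h), red(h,i)
round 4: derive cover(g,f) via R2 from cover(g,i), red(i,f)
round 4: derive cover(i,h) via R2 from cover(i,c), red(c,h)
round 5: derive cover(f,f) via R2 from cover(f,i), red(i,f)
round 5: derive cover(i,i) via R2 from cover(i,h), red(h,i)

cover(c,c)
cover(c,f)
cover(c,g)
cover(c,h)
cover(c,i)
cover(f,c)
cover(f,f)
cover(f,g)
cover(f,h)
cover(f,i)
cover(g,c)
cover(g,f)
cover(g,g)
cover(g,h)
cover(g,i)
cover(h,c)
cover(h,f)
cover(h,g)
cover(h,h)
cover(h,i)
cover(i,c)
cover(i,f)
cover(i,g)
cover(i,h)
cover(i,i)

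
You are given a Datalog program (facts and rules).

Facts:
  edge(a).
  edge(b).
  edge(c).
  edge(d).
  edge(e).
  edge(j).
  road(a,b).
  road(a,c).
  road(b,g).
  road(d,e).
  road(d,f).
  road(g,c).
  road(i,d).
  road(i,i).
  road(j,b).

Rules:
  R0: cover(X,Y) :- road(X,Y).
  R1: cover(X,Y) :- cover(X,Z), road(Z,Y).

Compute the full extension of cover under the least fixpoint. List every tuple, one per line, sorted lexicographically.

cover(a,b)
cover(a,c)
cover(a,g)
cover(b,c)
cover(b,g)
cover(d,e)
cover(d,f)
cover(g,c)
cover(i,d)
cover(i,e)
cover(i,f)
cover(i,i)
cover(j,b)
cover(j,c)
cover(j,g)

round 1: derive cover(a,b) via R0 from road(a,b)
round 1: derive cover(a,c) via R0 from road(a,c)
round 1: derive cover(b,g) via R0 from road(b,g)
round 1: derive cover(d,e) via R0 from road(d,e)
round 1: derive cover(d,f) via R0 from road(d,f)
round 1: derive cover(g,c) via R0 from road(g,c)
round 1: derive cover(i,d) via R0 from road(i,d)
round 1: derive cover(i,i) via R0 from road(i,i)
round 1: derive cover(j,b) via R0 from road(j,b)
round 2: derive cover(a,g) via R1 from cover(a,b), road(b,g)
round 2: derive cover(b,c) via R1 from cover(b,g), road(g,c)
round 2: derive cover(i,e) via R1 from cover(i,d), road(d,e)
round 2: derive cover(i,f) via R1 from cover(i,d), road(d,f)
round 2: derive cover(j,g) via R1 from cover(j,b), road(b,g)
round 3: derive cover(j,c) via R1 from cover(j,g), road(g,c)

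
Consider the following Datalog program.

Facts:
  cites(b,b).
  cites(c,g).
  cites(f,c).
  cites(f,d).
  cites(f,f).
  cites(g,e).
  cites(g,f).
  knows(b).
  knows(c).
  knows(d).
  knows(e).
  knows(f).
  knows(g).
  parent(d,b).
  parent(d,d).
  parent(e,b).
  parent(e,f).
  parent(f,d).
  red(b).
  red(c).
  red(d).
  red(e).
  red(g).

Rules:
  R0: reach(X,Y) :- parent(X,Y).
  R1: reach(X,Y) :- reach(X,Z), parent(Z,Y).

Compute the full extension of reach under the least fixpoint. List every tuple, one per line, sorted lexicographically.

round 1: derive reach(d,b) via R0 from parent(d,b)
round 1: derive reach(d,d) via R0 from parent(d,d)
round 1: derive reach(e,b) via R0 from parent(e,b)
round 1: derive reach(e,f) via R0 from parent(e,f)
round 1: derive reach(f,d) via R0 from parent(f,d)
round 2: derive reach(e,d) via R1 from reach(e,f), parent(f,d)
round 2: derive reach(f,b) via R1 from reach(f,d), parent(d,b)

reach(d,b)
reach(d,d)
reach(e,b)
reach(e,d)
reach(e,f)
reach(f,b)
reach(f,d)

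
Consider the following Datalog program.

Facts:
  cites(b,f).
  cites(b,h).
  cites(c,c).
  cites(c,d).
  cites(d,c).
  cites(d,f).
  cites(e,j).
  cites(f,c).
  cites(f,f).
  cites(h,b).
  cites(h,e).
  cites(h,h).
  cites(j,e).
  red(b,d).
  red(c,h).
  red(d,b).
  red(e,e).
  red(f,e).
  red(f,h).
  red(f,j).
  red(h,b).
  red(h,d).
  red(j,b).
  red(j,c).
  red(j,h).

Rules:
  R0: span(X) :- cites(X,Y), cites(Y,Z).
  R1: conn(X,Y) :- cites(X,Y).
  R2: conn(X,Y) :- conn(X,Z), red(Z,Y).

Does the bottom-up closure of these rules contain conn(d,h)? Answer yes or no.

round 1: derive conn(b,f) via R1 from cites(b,f)
round 1: derive conn(b,h) via R1 from cites(b,h)
round 1: derive conn(c,c) via R1 from cites(c,c)
round 1: derive conn(c,d) via R1 from cites(c,d)
round 1: derive conn(d,c) via R1 from cites(d,c)
round 1: derive conn(d,f) via R1 from cites(d,f)
round 1: derive conn(e,j) via R1 from cites(e,j)
round 1: derive conn(f,c) via R1 from cites(f,c)
round 1: derive conn(f,f) via R1 from cites(f,f)
round 1: derive conn(h,b) via R1 from cites(h,b)
round 1: derive conn(h,e) via R1 from cites(h,e)
round 1: derive conn(h,h) via R1 from cites(h,h)
round 1: derive conn(j,e) via R1 from cites(j,e)
round 2: derive conn(b,b) via R2 from conn(b,h), red(h,b)
round 2: derive conn(b,d) via R2 from conn(b,h), red(h,d)
round 2: derive conn(b,e) via R2 from conn(b,f), red(f,e)
round 2: derive conn(b,j) via R2 from conn(b,f), red(f,j)
round 2: derive conn(c,b) via R2 from conn(c,d), red(d,b)
round 2: derive conn(c,h) via R2 from conn(c,c), red(c,h)
round 2: derive conn(d,e) via R2 from conn(d,f), red(f,e)
round 2: derive conn(d,h) via R2 from conn(d,c), red(c,h)
round 2: derive conn(d,j) via R2 from conn(d,f), red(f,j)
round 2: derive conn(e,b) via R2 from conn(e,j), red(j,b)
round 2: derive conn(e,c) via R2 from conn(e,j), red(j,c)
round 2: derive conn(e,h) via R2 from conn(e,j), red(j,h)
round 2: derive conn(f,e) via R2 from conn(f,f), red(f,e)
round 2: derive conn(f,h) via R2 from conn(f,c), red(c,h)
round 2: derive conn(f,j) via R2 from conn(f,f), red(f,j)
round 2: derive conn(h,d) via R2 from conn(h,b), red(b,d)
round 3: derive conn(b,c) via R2 from conn(b,j), red(j,c)
round 3: derive conn(d,b) via R2 from conn(d,h), red(h,b)
round 3: derive conn(d,d) via R2 from conn(d,h), red(h,d)
round 3: derive conn(e,d) via R2 from conn(e,b), red(b,d)
round 3: derive conn(f,b) via R2 from conn(f,h), red(h,b)
round 3: derive conn(f,d) via R2 from conn(f,h), red(h,d)

yes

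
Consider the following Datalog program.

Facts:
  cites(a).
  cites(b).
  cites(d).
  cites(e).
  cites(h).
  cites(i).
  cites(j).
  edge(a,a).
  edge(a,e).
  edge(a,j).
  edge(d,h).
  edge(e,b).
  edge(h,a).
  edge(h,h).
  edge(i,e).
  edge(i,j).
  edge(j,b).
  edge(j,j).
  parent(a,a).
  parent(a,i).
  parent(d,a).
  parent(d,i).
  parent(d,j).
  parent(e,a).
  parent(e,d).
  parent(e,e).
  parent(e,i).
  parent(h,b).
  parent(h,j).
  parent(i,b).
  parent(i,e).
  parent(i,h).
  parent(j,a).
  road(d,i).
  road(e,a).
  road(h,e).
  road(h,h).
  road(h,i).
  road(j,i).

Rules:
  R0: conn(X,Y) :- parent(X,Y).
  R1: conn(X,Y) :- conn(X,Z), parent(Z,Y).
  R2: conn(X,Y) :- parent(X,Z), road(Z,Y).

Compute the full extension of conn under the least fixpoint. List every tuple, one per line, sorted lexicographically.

round 1: derive conn(a,a) via R0 from parent(a,a)
round 1: derive conn(a,i) via R0 from parent(a,i)
round 1: derive conn(d,a) via R0 from parent(d,a)
round 1: derive conn(d,i) via R0 from parent(d,i)
round 1: derive conn(d,j) via R0 from parent(d,j)
round 1: derive conn(e,a) via R0 from parent(e,a)
round 1: derive conn(e,d) via R0 from parent(e,d)
round 1: derive conn(e,e) via R0 from parent(e,e)
round 1: derive conn(e,i) via R0 from parent(e,i)
round 1: derive conn(h,b) via R0 from parent(h,b)
round 1: derive conn(h,j) via R0 from parent(h,j)
round 1: derive conn(i,b) via R0 from parent(i,b)
round 1: derive conn(i,e) via R0 from parent(i,e)
round 1: derive conn(i,h) via R0 from parent(i,h)
round 1: derive conn(j,a) via R0 from parent(j,a)
round 1: derive conn(h,i) via R2 from parent(h,j), road(j,i)
round 1: derive conn(i,a) via R2 from parent(i,e), road(e,a)
round 1: derive conn(i,i) via R2 from parent(i,h), road(h,i)
round 2: derive conn(a,b) via R1 from conn(a,i), parent(i,b)
round 2: derive conn(a,e) via R1 from conn(a,i), parent(i,e)
round 2: derive conn(a,h) via R1 from conn(a,i), parent(i,h)
round 2: derive conn(d,b) via R1 from conn(d,i), parent(i,b)
round 2: derive conn(d,e) via R1 from conn(d,i), parent(i,e)
round 2: derive conn(d,h) via R1 from conn(d,i), parent(i,h)
round 2: derive conn(e,b) via R1 from conn(e,i), parent(i,b)
round 2: derive conn(e,h) via R1 from conn(e,i), parent(i,h)
round 2: derive conn(e,j) via R1 from conn(e,d), parent(d,j)
round 2: derive conn(h,a) via R1 from conn(h,j), parent(j,a)
round 2: derive conn(h,e) via R1 from conn(h,i), parent(i,e)
round 2: derive conn(h,h) via R1 from conn(h,i), parent(i,h)
round 2: derive conn(i,d) via R1 from conn(i,e), parent(e,d)
round 2: derive conn(i,j) via R1 from conn(i,h), parent(h,j)
round 2: derive conn(j,i) via R1 from conn(j,a), parent(a,i)
round 3: derive conn(a,d) via R1 from conn(a,e), parent(e,d)
round 3: derive conn(a,j) via R1 from conn(a,h), parent(h,j)
round 3: derive conn(d,d) via R1 from conn(d,e), parent(e,d)
round 3: derive conn(h,d) via R1 from conn(h,e), parent(e,d)
round 3: derive conn(j,b) via R1 from conn(j,i), parent(i,b)
round 3: derive conn(j,e) via R1 from conn(j,i), parent(i,e)
round 3: derive conn(j,h) via R1 from conn(j,i), parent(i,h)
round 4: derive conn(j,d) via R1 from conn(j,e), parent(e,d)
round 4: derive conn(j,j) via R1 from conn(j,h), parent(h,j)

conn(a,a)
conn(a,b)
conn(a,d)
conn(a,e)
conn(a,h)
conn(a,i)
conn(a,j)
conn(d,a)
conn(d,b)
conn(d,d)
conn(d,e)
conn(d,h)
conn(d,i)
conn(d,j)
conn(e,a)
conn(e,b)
conn(e,d)
conn(e,e)
conn(e,h)
conn(e,i)
conn(e,j)
conn(h,a)
conn(h,b)
conn(h,d)
conn(h,e)
conn(h,h)
conn(h,i)
conn(h,j)
conn(i,a)
conn(i,b)
conn(i,d)
conn(i,e)
conn(i,h)
conn(i,i)
conn(i,j)
conn(j,a)
conn(j,b)
conn(j,d)
conn(j,e)
conn(j,h)
conn(j,i)
conn(j,j)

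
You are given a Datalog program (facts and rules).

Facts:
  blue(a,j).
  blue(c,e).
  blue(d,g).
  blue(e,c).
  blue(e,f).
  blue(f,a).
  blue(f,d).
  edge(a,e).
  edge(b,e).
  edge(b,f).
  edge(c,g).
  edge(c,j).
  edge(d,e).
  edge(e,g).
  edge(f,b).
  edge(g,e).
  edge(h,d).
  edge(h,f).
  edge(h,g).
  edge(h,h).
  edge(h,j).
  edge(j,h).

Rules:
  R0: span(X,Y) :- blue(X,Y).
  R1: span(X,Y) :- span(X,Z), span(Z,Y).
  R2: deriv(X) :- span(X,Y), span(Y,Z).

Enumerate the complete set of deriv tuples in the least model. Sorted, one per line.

deriv(c)
deriv(e)
deriv(f)

round 1: derive span(a,j) via R0 from blue(a,j)
round 1: derive span(c,e) via R0 from blue(c,e)
round 1: derive span(d,g) via R0 from blue(d,g)
round 1: derive span(e,c) via R0 from blue(e,c)
round 1: derive span(e,f) via R0 from blue(e,f)
round 1: derive span(f,a) via R0 from blue(f,a)
round 1: derive span(f,d) via R0 from blue(f,d)
round 2: derive span(c,c) via R1 from span(c,e), span(e,c)
round 2: derive span(c,f) via R1 from span(c,e), span(e,f)
round 2: derive span(e,a) via R1 from span(e,f), span(f,a)
round 2: derive span(e,d) via R1 from span(e,f), span(f,d)
round 2: derive span(e,e) via R1 from span(e,c), span(c,e)
round 2: derive span(f,g) via R1 from span(f,d), span(d,g)
round 2: derive span(f,j) via R1 from span(f,a), span(a,j)
round 2: derive deriv(c) via R2 from span(c,e), span(e,c)
round 2: derive deriv(e) via R2 from span(e,c), span(c,e)
round 2: derive deriv(f) via R2 from span(f,a), span(a,j)
round 3: derive span(c,a) via R1 from span(c,e), span(e,a)
round 3: derive span(c,d) via R1 from span(c,e), span(e,d)
round 3: derive span(c,g) via R1 from span(c,f), span(f,g)
round 3: derive span(c,j) via R1 from span(c,f), span(f,j)
round 3: derive span(e,g) via R1 from span(e,d), span(d,g)
round 3: derive span(e,j) via R1 from span(e,a), span(a,j)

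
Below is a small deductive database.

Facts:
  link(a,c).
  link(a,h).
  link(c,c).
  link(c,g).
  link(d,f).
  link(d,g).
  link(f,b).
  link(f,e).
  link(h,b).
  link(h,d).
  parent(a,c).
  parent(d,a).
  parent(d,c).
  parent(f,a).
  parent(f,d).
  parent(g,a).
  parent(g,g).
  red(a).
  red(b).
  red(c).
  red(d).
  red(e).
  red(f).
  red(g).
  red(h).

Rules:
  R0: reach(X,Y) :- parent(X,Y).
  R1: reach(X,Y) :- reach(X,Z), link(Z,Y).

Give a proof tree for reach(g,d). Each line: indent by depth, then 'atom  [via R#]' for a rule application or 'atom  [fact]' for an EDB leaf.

reach(g,d)  [via R1]
  reach(g,h)  [via R1]
    reach(g,a)  [via R0]
      parent(g,a)  [fact]
    link(a,h)  [fact]
  link(h,d)  [fact]

round 1: derive reach(a,c) via R0 from parent(a,c)
round 1: derive reach(d,a) via R0 from parent(d,a)
round 1: derive reach(d,c) via R0 from parent(d,c)
round 1: derive reach(f,a) via R0 from parent(f,a)
round 1: derive reach(f,d) via R0 from parent(f,d)
round 1: derive reach(g,a) via R0 from parent(g,a)
round 1: derive reach(g,g) via R0 from parent(g,g)
round 2: derive reach(a,g) via R1 from reach(a,c), link(c,g)
round 2: derive reach(d,g) via R1 from reach(d,c), link(c,g)
round 2: derive reach(d,h) via R1 from reach(d,a), link(a,h)
round 2: derive reach(f,c) via R1 from reach(f,a), link(a,c)
round 2: derive reach(f,f) via R1 from reach(f,d), link(d,f)
round 2: derive reach(f,g) via R1 from reach(f,d), link(d,g)
round 2: derive reach(f,h) via R1 from reach(f,a), link(a,h)
round 2: derive reach(g,c) via R1 from reach(g,a), link(a,c)
round 2: derive reach(g,h) via R1 from reach(g,a), link(a,h)
round 3: derive reach(d,b) via R1 from reach(d,h), link(h,b)
round 3: derive reach(d,d) via R1 from reach(d,h), link(h,d)
round 3: derive reach(f,b) via R1 from reach(f,f), link(f,b)
round 3: derive reach(f,e) via R1 from reach(f,f), link(f,e)
round 3: derive reach(g,b) via R1 from reach(g,h), link(h,b)
round 3: derive reach(g,d) via R1 from reach(g,h), link(h,d)
round 4: derive reach(d,f) via R1 from reach(d,d), link(d,f)
round 4: derive reach(g,f) via R1 from reach(g,d), link(d,f)
round 5: derive reach(d,e) via R1 from reach(d,f), link(f,e)
round 5: derive reach(g,e) via R1 from reach(g,f), link(f,e)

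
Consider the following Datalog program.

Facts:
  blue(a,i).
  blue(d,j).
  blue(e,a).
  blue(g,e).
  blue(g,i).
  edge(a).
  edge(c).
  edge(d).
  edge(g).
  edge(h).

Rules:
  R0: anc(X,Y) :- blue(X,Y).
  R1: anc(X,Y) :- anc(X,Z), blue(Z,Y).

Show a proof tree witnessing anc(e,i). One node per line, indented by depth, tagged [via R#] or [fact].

round 1: derive anc(a,i) via R0 from blue(a,i)
round 1: derive anc(d,j) via R0 from blue(d,j)
round 1: derive anc(e,a) via R0 from blue(e,a)
round 1: derive anc(g,e) via R0 from blue(g,e)
round 1: derive anc(g,i) via R0 from blue(g,i)
round 2: derive anc(e,i) via R1 from anc(e,a), blue(a,i)
round 2: derive anc(g,a) via R1 from anc(g,e), blue(e,a)

anc(e,i)  [via R1]
  anc(e,a)  [via R0]
    blue(e,a)  [fact]
  blue(a,i)  [fact]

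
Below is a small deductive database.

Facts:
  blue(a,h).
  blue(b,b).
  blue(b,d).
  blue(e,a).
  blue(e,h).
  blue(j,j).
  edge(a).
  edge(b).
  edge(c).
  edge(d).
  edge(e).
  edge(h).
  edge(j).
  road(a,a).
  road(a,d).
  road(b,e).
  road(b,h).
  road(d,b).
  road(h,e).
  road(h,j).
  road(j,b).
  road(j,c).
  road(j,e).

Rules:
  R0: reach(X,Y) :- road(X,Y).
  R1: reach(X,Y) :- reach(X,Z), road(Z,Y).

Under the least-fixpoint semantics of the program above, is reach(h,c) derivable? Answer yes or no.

round 1: derive reach(a,a) via R0 from road(a,a)
round 1: derive reach(a,d) via R0 from road(a,d)
round 1: derive reach(b,e) via R0 from road(b,e)
round 1: derive reach(b,h) via R0 from road(b,h)
round 1: derive reach(d,b) via R0 from road(d,b)
round 1: derive reach(h,e) via R0 from road(h,e)
round 1: derive reach(h,j) via R0 from road(h,j)
round 1: derive reach(j,b) via R0 from road(j,b)
round 1: derive reach(j,c) via R0 from road(j,c)
round 1: derive reach(j,e) via R0 from road(j,e)
round 2: derive reach(a,b) via R1 from reach(a,d), road(d,b)
round 2: derive reach(b,j) via R1 from reach(b,h), road(h,j)
round 2: derive reach(d,e) via R1 from reach(d,b), road(b,e)
round 2: derive reach(d,h) via R1 from reach(d,b), road(b,h)
round 2: derive reach(h,b) via R1 from reach(h,j), road(j,b)
round 2: derive reach(h,c) via R1 from reach(h,j), road(j,c)
round 2: derive reach(j,h) via R1 from reach(j,b), road(b,h)
round 3: derive reach(a,e) via R1 from reach(a,b), road(b,e)
round 3: derive reach(a,h) via R1 from reach(a,b), road(b,h)
round 3: derive reach(b,b) via R1 from reach(b,j), road(j,b)
round 3: derive reach(b,c) via R1 from reach(b,j), road(j,c)
round 3: derive reach(d,j) via R1 from reach(d,h), road(h,j)
round 3: derive reach(h,h) via R1 from reach(h,b), road(b,h)
round 3: derive reach(j,j) via R1 from reach(j,h), road(h,j)
round 4: derive reach(a,j) via R1 from reach(a,h), road(h,j)
round 4: derive reach(d,c) via R1 from reach(d,j), road(j,c)
round 5: derive reach(a,c) via R1 from reach(a,j), road(j,c)

yes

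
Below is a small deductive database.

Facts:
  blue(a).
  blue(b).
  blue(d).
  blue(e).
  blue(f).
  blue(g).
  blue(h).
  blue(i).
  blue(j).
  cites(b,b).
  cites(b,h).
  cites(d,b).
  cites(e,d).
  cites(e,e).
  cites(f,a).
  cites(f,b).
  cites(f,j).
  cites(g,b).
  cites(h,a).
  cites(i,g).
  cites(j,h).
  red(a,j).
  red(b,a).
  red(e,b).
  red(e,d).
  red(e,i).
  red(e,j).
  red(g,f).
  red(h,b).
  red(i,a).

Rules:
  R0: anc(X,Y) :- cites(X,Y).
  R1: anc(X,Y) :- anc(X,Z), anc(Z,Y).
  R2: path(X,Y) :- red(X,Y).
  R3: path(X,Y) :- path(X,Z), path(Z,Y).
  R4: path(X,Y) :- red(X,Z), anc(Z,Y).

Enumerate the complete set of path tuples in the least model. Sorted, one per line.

path(a,a)
path(a,b)
path(a,h)
path(a,j)
path(b,a)
path(b,b)
path(b,h)
path(b,j)
path(e,a)
path(e,b)
path(e,d)
path(e,f)
path(e,g)
path(e,h)
path(e,i)
path(e,j)
path(g,a)
path(g,b)
path(g,f)
path(g,h)
path(g,j)
path(h,a)
path(h,b)
path(h,h)
path(h,j)
path(i,a)
path(i,b)
path(i,h)
path(i,j)

round 1: derive anc(b,b) via R0 from cites(b,b)
round 1: derive anc(b,h) via R0 from cites(b,h)
round 1: derive anc(d,b) via R0 from cites(d,b)
round 1: derive anc(e,d) via R0 from cites(e,d)
round 1: derive anc(e,e) via R0 from cites(e,e)
round 1: derive anc(f,a) via R0 from cites(f,a)
round 1: derive anc(f,b) via R0 from cites(f,b)
round 1: derive anc(f,j) via R0 from cites(f,j)
round 1: derive anc(g,b) via R0 from cites(g,b)
round 1: derive anc(h,a) via R0 from cites(h,a)
round 1: derive anc(i,g) via R0 from cites(i,g)
round 1: derive anc(j,h) via R0 from cites(j,h)
round 1: derive path(a,j) via R2 from red(a,j)
round 1: derive path(b,a) via R2 from red(b,a)
round 1: derive path(e,b) via R2 from red(e,b)
round 1: derive path(e,d) via R2 from red(e,d)
round 1: derive path(e,i) via R2 from red(e,i)
round 1: derive path(e,j) via R2 from red(e,j)
round 1: derive path(g,f) via R2 from red(g,f)
round 1: derive path(h,b) via R2 from red(h,b)
round 1: derive path(i,a) via R2 from red(i,a)
round 2: derive anc(b,a) via R1 from anc(b,h), anc(h,a)
round 2: derive anc(d,h) via R1 from anc(d,b), anc(b,h)
round 2: derive anc(e,b) via R1 from anc(e,d), anc(d,b)
round 2: derive anc(f,h) via R1 from anc(f,b), anc(b,h)
round 2: derive anc(g,h) via R1 from anc(g,b), anc(b,h)
round 2: derive anc(i,b) via R1 from anc(i,g), anc(g,b)
round 2: derive anc(j,a) via R1 from anc(j,h), anc(h,a)
round 2: derive path(b,j) via R3 from path(b,a), path(a,j)
round 2: derive path(e,a) via R3 from path(e,b), path(b,a)
round 2: derive path(h,a) via R3 from path(h,b), path(b,a)
round 2: derive path(i,j) via R3 from path(i,a), path(a,j)
round 2: derive path(a,h) via R4 from red(a,j), anc(j,h)
round 2: derive path(e,g) via R4 from red(e,i), anc(i,g)
round 2: derive path(e,h) via R4 from red(e,b), anc(b,h)
round 2: derive path(g,a) via R4 from red(g,f), anc(f,a)
round 2: derive path(g,b) via R4 from red(g,f), anc(f,b)
round 2: derive path(g,j) via R4 from red(g,f), anc(f,j)
round 2: derive path(h,h) via R4 from red(h,b), anc(b,h)
round 3: derive anc(d,a) via R1 from anc(d,b), anc(b,a)
round 3: derive anc(e,a) via R1 from anc(e,b), anc(b,a)
round 3: derive anc(e,h) via R1 from anc(e,b), anc(b,h)
round 3: derive anc(g,a) via R1 from anc(g,b), anc(b,a)
round 3: derive anc(i,a) via R1 from anc(i,b), anc(b,a)
round 3: derive anc(i,h) via R1 from anc(i,b), anc(b,h)
round 3: derive path(a,a) via R3 from path(a,h), path(h,a)
round 3: derive path(a,b) via R3 from path(a,h), path(h,b)
round 3: derive path(b,h) via R3 from path(b,a), path(a,h)
round 3: derive path(e,f) via R3 from path(e,g), path(g,f)
round 3: derive path(g,h) via R3 from path(g,a), path(a,h)
round 3: derive path(h,j) via R3 from path(h,a), path(a,j)
round 3: derive path(i,h) via R3 from path(i,a), path(a,h)
round 4: derive path(b,b) via R3 from path(b,a), path(a,b)
round 4: derive path(i,b) via R3 from path(i,a), path(a,b)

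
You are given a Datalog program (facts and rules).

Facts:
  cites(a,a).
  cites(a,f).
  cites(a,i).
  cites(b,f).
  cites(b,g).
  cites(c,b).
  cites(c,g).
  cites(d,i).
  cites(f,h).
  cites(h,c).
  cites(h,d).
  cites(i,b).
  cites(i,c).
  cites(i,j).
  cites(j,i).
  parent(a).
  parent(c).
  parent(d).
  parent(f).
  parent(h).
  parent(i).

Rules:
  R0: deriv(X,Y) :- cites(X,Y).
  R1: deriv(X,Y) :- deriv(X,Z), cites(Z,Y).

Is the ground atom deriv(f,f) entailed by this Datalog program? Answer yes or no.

yes

round 1: derive deriv(a,a) via R0 from cites(a,a)
round 1: derive deriv(a,f) via R0 from cites(a,f)
round 1: derive deriv(a,i) via R0 from cites(a,i)
round 1: derive deriv(b,f) via R0 from cites(b,f)
round 1: derive deriv(b,g) via R0 from cites(b,g)
round 1: derive deriv(c,b) via R0 from cites(c,b)
round 1: derive deriv(c,g) via R0 from cites(c,g)
round 1: derive deriv(d,i) via R0 from cites(d,i)
round 1: derive deriv(f,h) via R0 from cites(f,h)
round 1: derive deriv(h,c) via R0 from cites(h,c)
round 1: derive deriv(h,d) via R0 from cites(h,d)
round 1: derive deriv(i,b) via R0 from cites(i,b)
round 1: derive deriv(i,c) via R0 from cites(i,c)
round 1: derive deriv(i,j) via R0 from cites(i,j)
round 1: derive deriv(j,i) via R0 from cites(j,i)
round 2: derive deriv(a,b) via R1 from deriv(a,i), cites(i,b)
round 2: derive deriv(a,c) via R1 from deriv(a,i), cites(i,c)
round 2: derive deriv(a,h) via R1 from deriv(a,f), cites(f,h)
round 2: derive deriv(a,j) via R1 from deriv(a,i), cites(i,j)
round 2: derive deriv(b,h) via R1 from deriv(b,f), cites(f,h)
round 2: derive deriv(c,f) via R1 from deriv(c,b), cites(b,f)
round 2: derive deriv(d,b) via R1 from deriv(d,i), cites(i,b)
round 2: derive deriv(d,c) via R1 from deriv(d,i), cites(i,c)
round 2: derive deriv(d,j) via R1 from deriv(d,i), cites(i,j)
round 2: derive deriv(f,c) via R1 from deriv(f,h), cites(h,c)
round 2: derive deriv(f,d) via R1 from deriv(f,h), cites(h,d)
round 2: derive deriv(h,b) via R1 from deriv(h,c), cites(c,b)
round 2: derive deriv(h,g) via R1 from deriv(h,c), cites(c,g)
round 2: derive deriv(h,i) via R1 from deriv(h,d), cites(d,i)
round 2: derive deriv(i,f) via R1 from deriv(i,b), cites(b,f)
round 2: derive deriv(i,g) via R1 from deriv(i,b), cites(b,g)
round 2: derive deriv(i,i) via R1 from deriv(i,j), cites(j,i)
round 2: derive deriv(j,b) via R1 from deriv(j,i), cites(i,b)
round 2: derive deriv(j,c) via R1 from deriv(j,i), cites(i,c)
round 2: derive deriv(j,j) via R1 from deriv(j,i), cites(i,j)
round 3: derive deriv(a,d) via R1 from deriv(a,h), cites(h,d)
round 3: derive deriv(a,g) via R1 from deriv(a,b), cites(b,g)
round 3: derive deriv(b,c) via R1 from deriv(b,h), cites(h,c)
round 3: derive deriv(b,d) via R1 from deriv(b,h), cites(h,d)
round 3: derive deriv(c,h) via R1 from deriv(c,f), cites(f,h)
round 3: derive deriv(d,f) via R1 from deriv(d,b), cites(b,f)
round 3: derive deriv(d,g) via R1 from deriv(d,b), cites(b,g)
round 3: derive deriv(f,b) via R1 from deriv(f,c), cites(c,b)
round 3: derive deriv(f,g) via R1 from deriv(f,c), cites(c,g)
round 3: derive deriv(f,i) via R1 from deriv(f,d), cites(d,i)
round 3: derive deriv(h,f) via R1 from deriv(h,b), cites(b,f)
round 3: derive deriv(h,j) via R1 from deriv(h,i), cites(i,j)
round 3: derive deriv(i,h) via R1 from deriv(i,f), cites(f,h)
round 3: derive deriv(j,f) via R1 from deriv(j,b), cites(b,f)
round 3: derive deriv(j,g) via R1 from deriv(j,b), cites(b,g)
round 4: derive deriv(b,b) via R1 from deriv(b,c), cites(c,b)
round 4: derive deriv(b,i) via R1 from deriv(b,d), cites(d,i)
round 4: derive deriv(c,c) via R1 from deriv(c,h), cites(h,c)
round 4: derive deriv(c,d) via R1 from deriv(c,h), cites(h,d)
round 4: derive deriv(d,h) via R1 from deriv(d,f), cites(f,h)
round 4: derive deriv(f,f) via R1 from deriv(f,b), cites(b,f)
round 4: derive deriv(f,j) via R1 from deriv(f,i), cites(i,j)
round 4: derive deriv(h,h) via R1 from deriv(h,f), cites(f,h)
round 4: derive deriv(i,d) via R1 from deriv(i,h), cites(h,d)
round 4: derive deriv(j,h) via R1 from deriv(j,f), cites(f,h)
round 5: derive deriv(b,j) via R1 from deriv(b,i), cites(i,j)
round 5: derive deriv(c,i) via R1 from deriv(c,d), cites(d,i)
round 5: derive deriv(d,d) via R1 from deriv(d,h), cites(h,d)
round 5: derive deriv(j,d) via R1 from deriv(j,h), cites(h,d)
round 6: derive deriv(c,j) via R1 from deriv(c,i), cites(i,j)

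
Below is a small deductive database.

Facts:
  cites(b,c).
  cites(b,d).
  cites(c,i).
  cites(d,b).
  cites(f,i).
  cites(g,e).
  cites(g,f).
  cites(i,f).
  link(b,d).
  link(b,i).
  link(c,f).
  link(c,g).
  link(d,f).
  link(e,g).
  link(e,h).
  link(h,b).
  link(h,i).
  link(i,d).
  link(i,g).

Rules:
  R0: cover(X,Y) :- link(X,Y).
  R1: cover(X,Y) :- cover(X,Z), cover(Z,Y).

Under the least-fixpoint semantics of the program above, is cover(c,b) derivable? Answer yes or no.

no

round 1: derive cover(b,d) via R0 from link(b,d)
round 1: derive cover(b,i) via R0 from link(b,i)
round 1: derive cover(c,f) via R0 from link(c,f)
round 1: derive cover(c,g) via R0 from link(c,g)
round 1: derive cover(d,f) via R0 from link(d,f)
round 1: derive cover(e,g) via R0 from link(e,g)
round 1: derive cover(e,h) via R0 from link(e,h)
round 1: derive cover(h,b) via R0 from link(h,b)
round 1: derive cover(h,i) via R0 from link(h,i)
round 1: derive cover(i,d) via R0 from link(i,d)
round 1: derive cover(i,g) via R0 from link(i,g)
round 2: derive cover(b,f) via R1 from cover(b,d), cover(d,f)
round 2: derive cover(b,g) via R1 from cover(b,i), cover(i,g)
round 2: derive cover(e,b) via R1 from cover(e,h), cover(h,b)
round 2: derive cover(e,i) via R1 from cover(e,h), cover(h,i)
round 2: derive cover(h,d) via R1 from cover(h,b), cover(b,d)
round 2: derive cover(h,g) via R1 from cover(h,i), cover(i,g)
round 2: derive cover(i,f) via R1 from cover(i,d), cover(d,f)
round 3: derive cover(e,d) via R1 from cover(e,b), cover(b,d)
round 3: derive cover(e,f) via R1 from cover(e,b), cover(b,f)
round 3: derive cover(h,f) via R1 from cover(h,b), cover(b,f)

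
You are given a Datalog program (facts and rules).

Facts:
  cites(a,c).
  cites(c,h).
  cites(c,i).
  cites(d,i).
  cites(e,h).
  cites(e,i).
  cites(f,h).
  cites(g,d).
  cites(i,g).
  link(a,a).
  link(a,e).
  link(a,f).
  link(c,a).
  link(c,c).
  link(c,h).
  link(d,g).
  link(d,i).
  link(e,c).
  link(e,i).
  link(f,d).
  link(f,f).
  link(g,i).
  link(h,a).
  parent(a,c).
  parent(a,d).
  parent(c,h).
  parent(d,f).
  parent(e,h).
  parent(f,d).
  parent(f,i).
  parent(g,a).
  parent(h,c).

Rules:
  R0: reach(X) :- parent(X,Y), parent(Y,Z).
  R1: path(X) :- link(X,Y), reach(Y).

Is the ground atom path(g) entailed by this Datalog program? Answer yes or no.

round 1: derive reach(a) via R0 from parent(a,c), parent(c,h)
round 1: derive reach(c) via R0 from parent(c,h), parent(h,c)
round 1: derive reach(d) via R0 from parent(d,f), parent(f,d)
round 1: derive reach(e) via R0 from parent(e,h), parent(h,c)
round 1: derive reach(f) via R0 from parent(f,d), parent(d,f)
round 1: derive reach(g) via R0 from parent(g,a), parent(a,c)
round 1: derive reach(h) via R0 from parent(h,c), parent(c,h)
round 2: derive path(a) via R1 from link(a,a), reach(a)
round 2: derive path(c) via R1 from link(c,a), reach(a)
round 2: derive path(d) via R1 from link(d,g), reach(g)
round 2: derive path(e) via R1 from link(e,c), reach(c)
round 2: derive path(f) via R1 from link(f,d), reach(d)
round 2: derive path(h) via R1 from link(h,a), reach(a)

no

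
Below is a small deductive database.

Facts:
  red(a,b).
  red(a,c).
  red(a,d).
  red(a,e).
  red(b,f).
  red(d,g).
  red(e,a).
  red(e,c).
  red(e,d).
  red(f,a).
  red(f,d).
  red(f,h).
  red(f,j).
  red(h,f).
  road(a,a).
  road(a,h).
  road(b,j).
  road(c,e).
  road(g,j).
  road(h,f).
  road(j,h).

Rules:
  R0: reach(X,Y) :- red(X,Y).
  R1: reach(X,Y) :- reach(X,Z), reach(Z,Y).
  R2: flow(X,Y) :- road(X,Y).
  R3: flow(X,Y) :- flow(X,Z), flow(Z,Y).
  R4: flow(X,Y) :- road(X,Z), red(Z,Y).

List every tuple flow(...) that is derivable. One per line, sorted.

flow(a,a)
flow(a,b)
flow(a,c)
flow(a,d)
flow(a,e)
flow(a,f)
flow(a,h)
flow(a,j)
flow(b,a)
flow(b,b)
flow(b,c)
flow(b,d)
flow(b,e)
flow(b,f)
flow(b,h)
flow(b,j)
flow(c,a)
flow(c,b)
flow(c,c)
flow(c,d)
flow(c,e)
flow(c,f)
flow(c,h)
flow(c,j)
flow(g,a)
flow(g,b)
flow(g,c)
flow(g,d)
flow(g,e)
flow(g,f)
flow(g,h)
flow(g,j)
flow(h,a)
flow(h,b)
flow(h,c)
flow(h,d)
flow(h,e)
flow(h,f)
flow(h,h)
flow(h,j)
flow(j,a)
flow(j,b)
flow(j,c)
flow(j,d)
flow(j,e)
flow(j,f)
flow(j,h)
flow(j,j)

round 1: derive flow(a,a) via R2 from road(a,a)
round 1: derive flow(a,h) via R2 from road(a,h)
round 1: derive flow(b,j) via R2 from road(b,j)
round 1: derive flow(c,e) via R2 from road(c,e)
round 1: derive flow(g,j) via R2 from road(g,j)
round 1: derive flow(h,f) via R2 from road(h,f)
round 1: derive flow(j,h) via R2 from road(j,h)
round 1: derive flow(a,b) via R4 from road(a,a), red(a,b)
round 1: derive flow(a,c) via R4 from road(a,a), red(a,c)
round 1: derive flow(a,d) via R4 from road(a,a), red(a,d)
round 1: derive flow(a,e) via R4 from road(a,a), red(a,e)
round 1: derive flow(a,f) via R4 from road(a,h), red(h,f)
round 1: derive flow(c,a) via R4 from road(c,e), red(e,a)
round 1: derive flow(c,c) via R4 from road(c,e), red(e,c)
round 1: derive flow(c,d) via R4 from road(c,e), red(e,d)
round 1: derive flow(h,a) via R4 from road(h,f), red(f,a)
round 1: derive flow(h,d) via R4 from road(h,f), red(f,d)
round 1: derive flow(h,h) via R4 from road(h,f), red(f,h)
round 1: derive flow(h,j) via R4 from road(h,f), red(f,j)
round 1: derive flow(j,f) via R4 from road(j,h), red(h,f)
round 2: derive flow(a,j) via R3 from flow(a,b), flow(b,j)
round 2: derive flow(b,f) via R3 from flow(b,j), flow(j,f)
round 2: derive flow(b,h) via R3 from flow(b,j), flow(j,h)
round 2: derive flow(c,b) via R3 from flow(c,a), flow(a,b)
round 2: derive flow(c,f) via R3 from flow(c,a), flow(a,f)
round 2: derive flow(c,h) via R3 from flow(c,a), flow(a,h)
round 2: derive flow(g,f) via R3 from flow(g,j), flow(j,f)
round 2: derive flow(g,h) via R3 from flow(g,j), flow(j,h)
round 2: derive flow(h,b) via R3 from flow(h,a), flow(a,b)
round 2: derive flow(h,c) via R3 from flow(h,a), flow(a,c)
round 2: derive flow(h,e) via R3 from flow(h,a), flow(a,e)
round 2: derive flow(j,a) via R3 from flow(j,h), flow(h,a)
round 2: derive flow(j,d) via R3 from flow(j,h), flow(h,d)
round 2: derive flow(j,j) via R3 from flow(j,h), flow(h,j)
round 3: derive flow(b,a) via R3 from flow(b,h), flow(h,a)
round 3: derive flow(b,b) via R3 from flow(b,h), flow(h,b)
round 3: derive flow(b,c) via R3 from flow(b,h), flow(h,c)
round 3: derive flow(b,d) via R3 from flow(b,h), flow(h,d)
round 3: derive flow(b,e) via R3 from flow(b,h), flow(h,e)
round 3: derive flow(c,j) via R3 from flow(c,a), flow(a,j)
round 3: derive flow(g,a) via R3 from flow(g,h), flow(h,a)
round 3: derive flow(g,b) via R3 from flow(g,h), flow(h,b)
round 3: derive flow(g,c) via R3 from flow(g,h), flow(h,c)
round 3: derive flow(g,d) via R3 from flow(g,h), flow(h,d)
round 3: derive flow(g,e) via R3 from flow(g,h), flow(h,e)
round 3: derive flow(j,b) via R3 from flow(j,a), flow(a,b)
round 3: derive flow(j,c) via R3 from flow(j,a), flow(a,c)
round 3: derive flow(j,e) via R3 from flow(j,a), flow(a,e)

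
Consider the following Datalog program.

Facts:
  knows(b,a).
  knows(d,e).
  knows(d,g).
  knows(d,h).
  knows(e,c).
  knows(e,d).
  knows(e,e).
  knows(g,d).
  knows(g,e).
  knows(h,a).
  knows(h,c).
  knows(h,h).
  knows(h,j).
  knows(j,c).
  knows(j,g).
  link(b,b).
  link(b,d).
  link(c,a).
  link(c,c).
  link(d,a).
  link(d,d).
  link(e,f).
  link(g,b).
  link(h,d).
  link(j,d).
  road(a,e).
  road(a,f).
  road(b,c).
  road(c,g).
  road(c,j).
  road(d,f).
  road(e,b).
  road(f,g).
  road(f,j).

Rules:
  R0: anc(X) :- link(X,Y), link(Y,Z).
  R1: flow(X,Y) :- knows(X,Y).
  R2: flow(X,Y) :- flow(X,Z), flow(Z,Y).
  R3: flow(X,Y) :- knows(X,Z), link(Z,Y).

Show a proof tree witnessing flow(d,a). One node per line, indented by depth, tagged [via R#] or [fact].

round 1: derive flow(b,a) via R1 from knows(b,a)
round 1: derive flow(d,e) via R1 from knows(d,e)
round 1: derive flow(d,g) via R1 from knows(d,g)
round 1: derive flow(d,h) via R1 from knows(d,h)
round 1: derive flow(e,c) via R1 from knows(e,c)
round 1: derive flow(e,d) via R1 from knows(e,d)
round 1: derive flow(e,e) via R1 from knows(e,e)
round 1: derive flow(g,d) via R1 from knows(g,d)
round 1: derive flow(g,e) via R1 from knows(g,e)
round 1: derive flow(h,a) via R1 from knows(h,a)
round 1: derive flow(h,c) via R1 from knows(h,c)
round 1: derive flow(h,h) via R1 from knows(h,h)
round 1: derive flow(h,j) via R1 from knows(h,j)
round 1: derive flow(j,c) via R1 from knows(j,c)
round 1: derive flow(j,g) via R1 from knows(j,g)
round 1: derive flow(d,b) via R3 from knows(d,g), link(g,b)
round 1: derive flow(d,d) via R3 from knows(d,h), link(h,d)
round 1: derive flow(d,f) via R3 from knows(d,e), link(e,f)
round 1: derive flow(e,a) via R3 from knows(e,c), link(c,a)
round 1: derive flow(e,f) via R3 from knows(e,e), link(e,f)
round 1: derive flow(g,a) via R3 from knows(g,d), link(d,a)
round 1: derive flow(g,f) via R3 from knows(g,e), link(e,f)
round 1: derive flow(h,d) via R3 from knows(h,h), link(h,d)
round 1: derive flow(j,a) via R3 from knows(j,c), link(c,a)
round 1: derive flow(j,b) via R3 from knows(j,g), link(g,b)
round 2: derive flow(d,a) via R2 from flow(d,b), flow(b,a)
round 2: derive flow(d,c) via R2 from flow(d,e), flow(e,c)
round 2: derive flow(d,j) via R2 from flow(d,h), flow(h,j)
round 2: derive flow(e,b) via R2 from flow(e,d), flow(d,b)
round 2: derive flow(e,g) via R2 from flow(e,d), flow(d,g)
round 2: derive flow(e,h) via R2 from flow(e,d), flow(d,h)
round 2: derive flow(g,b) via R2 from flow(g,d), flow(d,b)
round 2: derive flow(g,c) via R2 from flow(g,e), flow(e,c)
round 2: derive flow(g,g) via R2 from flow(g,d), flow(d,g)
round 2: derive flow(g,h) via R2 from flow(g,d), flow(d,h)
round 2: derive flow(h,b) via R2 from flow(h,d), flow(d,b)
round 2: derive flow(h,e) via R2 from flow(h,d), flow(d,e)
round 2: derive flow(h,f) via R2 from flow(h,d), flow(d,f)
round 2: derive flow(h,g) via R2 from flow(h,d), flow(d,g)
round 2: derive flow(j,d) via R2 from flow(j,g), flow(g,d)
round 2: derive flow(j,e) via R2 from flow(j,g), flow(g,e)
round 2: derive flow(j,f) via R2 from flow(j,g), flow(g,f)
round 3: derive flow(e,j) via R2 from flow(e,d), flow(d,j)
round 3: derive flow(g,j) via R2 from flow(g,d), flow(d,j)
round 3: derive flow(j,h) via R2 from flow(j,d), flow(d,h)
round 3: derive flow(j,j) via R2 from flow(j,d), flow(d,j)

flow(d,a)  [via R2]
  flow(d,b)  [via R3]
    knows(d,g)  [fact]
    link(g,b)  [fact]
  flow(b,a)  [via R1]
    knows(b,a)  [fact]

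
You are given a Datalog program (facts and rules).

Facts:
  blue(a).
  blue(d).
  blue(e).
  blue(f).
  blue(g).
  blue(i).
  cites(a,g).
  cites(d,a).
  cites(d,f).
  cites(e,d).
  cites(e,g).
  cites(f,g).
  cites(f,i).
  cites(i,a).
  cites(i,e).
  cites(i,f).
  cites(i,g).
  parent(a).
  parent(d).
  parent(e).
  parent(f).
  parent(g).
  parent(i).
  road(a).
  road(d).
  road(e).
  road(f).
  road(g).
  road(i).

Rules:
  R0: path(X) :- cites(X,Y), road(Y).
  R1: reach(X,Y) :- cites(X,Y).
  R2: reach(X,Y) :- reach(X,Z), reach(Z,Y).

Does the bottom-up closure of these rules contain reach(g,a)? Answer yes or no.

no

round 1: derive reach(a,g) via R1 from cites(a,g)
round 1: derive reach(d,a) via R1 from cites(d,a)
round 1: derive reach(d,f) via R1 from cites(d,f)
round 1: derive reach(e,d) via R1 from cites(e,d)
round 1: derive reach(e,g) via R1 from cites(e,g)
round 1: derive reach(f,g) via R1 from cites(f,g)
round 1: derive reach(f,i) via R1 from cites(f,i)
round 1: derive reach(i,a) via R1 from cites(i,a)
round 1: derive reach(i,e) via R1 from cites(i,e)
round 1: derive reach(i,f) via R1 from cites(i,f)
round 1: derive reach(i,g) via R1 from cites(i,g)
round 2: derive reach(d,g) via R2 from reach(d,a), reach(a,g)
round 2: derive reach(d,i) via R2 from reach(d,f), reach(f,i)
round 2: derive reach(e,a) via R2 from reach(e,d), reach(d,a)
round 2: derive reach(e,f) via R2 from reach(e,d), reach(d,f)
round 2: derive reach(f,a) via R2 from reach(f,i), reach(i,a)
round 2: derive reach(f,e) via R2 from reach(f,i), reach(i,e)
round 2: derive reach(f,f) via R2 from reach(f,i), reach(i,f)
round 2: derive reach(i,d) via R2 from reach(i,e), reach(e,d)
round 2: derive reach(i,i) via R2 from reach(i,f), reach(f,i)
round 3: derive reach(d,d) via R2 from reach(d,i), reach(i,d)
round 3: derive reach(d,e) via R2 from reach(d,f), reach(f,e)
round 3: derive reach(e,e) via R2 from reach(e,f), reach(f,e)
round 3: derive reach(e,i) via R2 from reach(e,d), reach(d,i)
round 3: derive reach(f,d) via R2 from reach(f,e), reach(e,d)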